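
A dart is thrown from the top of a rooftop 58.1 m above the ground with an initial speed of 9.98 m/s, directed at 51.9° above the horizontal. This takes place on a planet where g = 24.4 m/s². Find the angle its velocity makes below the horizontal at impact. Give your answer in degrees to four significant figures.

Horizontal component vₓ = 9.980 cos 51.9° = 6.158 m/s; vertical v_y0 = 9.980 sin 51.9° = 7.854 m/s.
The projectile lands when y = 58.1 + (7.854) t − ½·24.4·t² = 0. Positive root: t = (7.854 + √(7.854² + 2·24.4·58.1)) / 24.4 = (7.854 + 53.82) / 24.4 = 2.528 s.
At impact: v_y = v_y0 − g t = −53.82 m/s; vₓ = 6.158 m/s.
Angle below horizontal: arctan(|v_y|/vₓ) = arctan(53.82/6.158) = 83.47°.

83.47°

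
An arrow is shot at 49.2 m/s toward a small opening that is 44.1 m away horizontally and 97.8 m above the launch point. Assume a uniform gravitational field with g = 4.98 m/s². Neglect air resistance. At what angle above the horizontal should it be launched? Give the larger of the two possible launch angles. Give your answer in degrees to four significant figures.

87.06°

Trajectory: y = x tanθ − g x² (1 + tan²θ)/(2v₀²). With x = 44.1, y = 97.8, v₀ = 49.2, g = 4.98:
2.001 tan²θ − 44.1 tanθ + (99.80) = 0.
tanθ = [44.1 ± √(44.1² − 4 × 2.001 × (99.80))] / (2 × 2.001) = (44.1 ± 33.86) / 4.001, giving tanθ = 2.560 or 19.48.
θ = 68.67° or 87.06°; the larger is 87.06°.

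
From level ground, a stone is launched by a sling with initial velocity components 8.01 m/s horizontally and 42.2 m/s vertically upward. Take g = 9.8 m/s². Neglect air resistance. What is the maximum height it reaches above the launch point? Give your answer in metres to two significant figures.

91 m

Peak height H = v_y0² / (2g) = 1780.8 / 19.60 = 90.86 m.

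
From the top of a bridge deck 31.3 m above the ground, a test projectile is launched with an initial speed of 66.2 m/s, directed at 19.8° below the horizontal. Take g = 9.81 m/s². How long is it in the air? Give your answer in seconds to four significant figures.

1.121 s

Resolve: vₓ = 66.20 cos 19.8° = 62.29 m/s and v_y0 = −22.42 m/s (downward).
Vertical motion (up positive, ground at y = 0): 4.905 t² − (−22.42) t − 31.3 = 0, so t = (−22.42 + √(22.42² + 2·9.81·31.3)) / 9.81 = (−22.42 + 33.42) / 9.81 = 1.121 s.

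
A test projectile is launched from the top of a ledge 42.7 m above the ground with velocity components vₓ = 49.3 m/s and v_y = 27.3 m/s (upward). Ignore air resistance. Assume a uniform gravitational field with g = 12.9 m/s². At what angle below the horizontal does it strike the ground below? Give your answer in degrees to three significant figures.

41.1°

Vertical motion (up positive, ground at y = 0): 6.450 t² − (27.30) t − 42.7 = 0, so t = (27.30 + √(27.30² + 2·12.9·42.7)) / 12.9 = (27.30 + 42.98) / 12.9 = 5.448 s.
At impact: v_y = v_y0 − g t = −42.98 m/s; vₓ = 49.30 m/s.
Angle below horizontal: arctan(|v_y|/vₓ) = arctan(42.98/49.30) = 41.08°.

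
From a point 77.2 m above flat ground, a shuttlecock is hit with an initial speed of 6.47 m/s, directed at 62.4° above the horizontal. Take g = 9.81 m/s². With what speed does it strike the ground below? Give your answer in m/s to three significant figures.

39.5 m/s

vₓ = 6.470 cos 62.4° = 2.998 m/s; v_y0 = 6.470 sin 62.4° = 5.734 m/s.
The projectile lands when y = 77.2 + (5.734) t − ½·9.81·t² = 0. Positive root: t = (5.734 + √(5.734² + 2·9.81·77.2)) / 9.81 = (5.734 + 39.34) / 9.81 = 4.595 s.
Vertical velocity at impact: v_y = v_y0 − g t = 5.734 − 9.81 × 4.595 = −39.34 m/s.
Speed: |v| = √(vₓ² + v_y²) = √(2.998² + 39.34²) = 39.45 m/s.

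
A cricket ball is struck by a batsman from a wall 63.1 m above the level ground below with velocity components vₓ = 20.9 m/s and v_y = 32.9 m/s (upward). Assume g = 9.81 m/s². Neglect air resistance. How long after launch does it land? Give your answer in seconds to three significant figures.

With up positive and y = 0 at the ground: y(t) = 63.1 + (32.90) t − 4.905 t². Setting y = 0 and taking the positive root: t = [32.90 + √(32.90² + 2·9.81·63.1)] / 9.81 = (32.90 + 48.17) / 9.81 = 8.264 s.

8.26 s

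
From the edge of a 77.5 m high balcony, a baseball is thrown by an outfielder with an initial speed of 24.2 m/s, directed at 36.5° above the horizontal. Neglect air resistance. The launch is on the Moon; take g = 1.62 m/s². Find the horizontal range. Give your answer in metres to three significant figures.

Horizontal component vₓ = 24.20 cos 36.5° = 19.45 m/s; vertical v_y0 = 24.20 sin 36.5° = 14.39 m/s.
Vertical motion (up positive, ground at y = 0): 0.8100 t² − (14.39) t − 77.5 = 0, so t = (14.39 + √(14.39² + 2·1.62·77.5)) / 1.62 = (14.39 + 21.41) / 1.62 = 22.10 s.
Horizontal distance: R = vₓ t = 19.45 × 22.10 = 429.9 m.

430 m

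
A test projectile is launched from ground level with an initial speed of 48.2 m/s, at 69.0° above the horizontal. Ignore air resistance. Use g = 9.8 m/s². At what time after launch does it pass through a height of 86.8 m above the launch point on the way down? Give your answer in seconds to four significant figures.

vₓ = 48.20 cos 69.0° = 17.27 m/s; v_y0 = 48.20 sin 69.0° = 45.00 m/s.
Set y = v_y0 t − ½ g t² = 86.8: 4.900 t² − 45.00 t + 86.8 = 0.
t = [45.00 ± √(45.00² − 2·9.80·86.8)] / 9.80 = (45.00 ± 17.99) / 9.80, so t = 2.756 s or t = 6.427 s.
The descending-branch root is 6.427 s.

6.427 s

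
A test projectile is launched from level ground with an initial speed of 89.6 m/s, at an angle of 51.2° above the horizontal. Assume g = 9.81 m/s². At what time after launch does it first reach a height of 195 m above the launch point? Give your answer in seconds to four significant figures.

3.815 s

vₓ = 89.60 cos 51.2° = 56.14 m/s; v_y0 = 89.60 sin 51.2° = 69.83 m/s.
Require v_y0 t − ½ g t² = 195, i.e. 4.905 t² − 69.83 t + 195 = 0.
t = [69.83 ± √(69.83² − 2·9.81·195)] / 9.81 = (69.83 ± 32.41) / 9.81, so t = 3.815 s or t = 10.42 s.
The first (ascending) time is 3.815 s.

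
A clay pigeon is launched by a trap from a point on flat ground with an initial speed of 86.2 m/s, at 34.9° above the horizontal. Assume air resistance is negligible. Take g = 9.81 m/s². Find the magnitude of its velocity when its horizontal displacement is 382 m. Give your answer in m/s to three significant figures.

Horizontal component vₓ = 86.20 cos 34.9° = 70.70 m/s; vertical v_y0 = 86.20 sin 34.9° = 49.32 m/s.
Time to reach x = 382 m: t = x/vₓ = 382/70.70 = 5.403 s.
Vertical velocity there: v_y = v_y0 − g t = 49.32 − 9.81 × 5.403 = −3.688 m/s.
Speed: √(vₓ² + v_y²) = √(70.70² + 3.688²) = 70.79 m/s.

70.8 m/s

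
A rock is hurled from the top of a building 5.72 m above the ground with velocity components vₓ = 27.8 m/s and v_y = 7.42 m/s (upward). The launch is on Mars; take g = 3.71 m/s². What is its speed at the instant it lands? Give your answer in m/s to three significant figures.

29.5 m/s

With up positive and y = 0 at the ground: y(t) = 5.72 + (7.420) t − 1.855 t². Setting y = 0 and taking the positive root: t = [7.420 + √(7.420² + 2·3.71·5.72)] / 3.71 = (7.420 + 9.874) / 3.71 = 4.661 s.
Vertical velocity at impact: v_y = v_y0 − g t = 7.420 − 3.71 × 4.661 = −9.874 m/s.
Speed: |v| = √(vₓ² + v_y²) = √(27.80² + 9.874²) = 29.50 m/s.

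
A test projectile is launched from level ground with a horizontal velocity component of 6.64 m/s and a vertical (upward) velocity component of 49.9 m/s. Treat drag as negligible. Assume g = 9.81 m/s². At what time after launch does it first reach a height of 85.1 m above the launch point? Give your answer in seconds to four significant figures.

Set y = v_y0 t − ½ g t² = 85.1: 4.905 t² − 49.90 t + 85.1 = 0.
t = [49.90 ± √(49.90² − 2·9.81·85.1)] / 9.81 = (49.90 ± 28.64) / 9.81, so t = 2.167 s or t = 8.006 s.
The first (ascending) time is 2.167 s.

2.167 s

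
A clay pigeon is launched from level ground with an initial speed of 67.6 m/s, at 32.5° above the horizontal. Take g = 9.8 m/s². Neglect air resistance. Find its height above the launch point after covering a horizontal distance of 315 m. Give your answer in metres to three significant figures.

Resolve: vₓ = 67.60 cos 32.5° = 57.01 m/s and v_y0 = 67.60 sin 32.5° = 36.32 m/s.
Time to reach x = 315 m: t = x/vₓ = 315/57.01 = 5.525 s.
Height: y = v_y0 t − ½ g t² = 36.32 × 5.525 − 4.900 × 5.525² = 200.7 − 149.6 = 51.10 m.

51.1 m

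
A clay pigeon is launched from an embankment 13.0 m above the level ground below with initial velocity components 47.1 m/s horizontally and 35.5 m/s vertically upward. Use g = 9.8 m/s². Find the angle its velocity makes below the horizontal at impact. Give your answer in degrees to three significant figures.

39.6°

Vertical motion (up positive, ground at y = 0): 4.900 t² − (35.50) t − 13.0 = 0, so t = (35.50 + √(35.50² + 2·9.80·13.0)) / 9.80 = (35.50 + 38.92) / 9.80 = 7.594 s.
At impact: v_y = v_y0 − g t = −38.92 m/s; vₓ = 47.10 m/s.
Angle below horizontal: arctan(|v_y|/vₓ) = arctan(38.92/47.10) = 39.57°.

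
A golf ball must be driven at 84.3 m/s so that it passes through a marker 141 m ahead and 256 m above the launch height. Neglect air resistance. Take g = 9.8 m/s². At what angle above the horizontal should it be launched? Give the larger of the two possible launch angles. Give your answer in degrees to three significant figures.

Trajectory: y = x tanθ − g x² (1 + tan²θ)/(2v₀²). With x = 141, y = 256, v₀ = 84.3, g = 9.80:
13.71 tan²θ − 141 tanθ + (269.7) = 0.
tanθ = [141 ± √(141² − 4 × 13.71 × (269.7))] / (2 × 13.71) = (141 ± 71.36) / 27.42, giving tanθ = 2.540 or 7.746.
θ = 68.51° or 82.64°; the larger is 82.64°.

82.6°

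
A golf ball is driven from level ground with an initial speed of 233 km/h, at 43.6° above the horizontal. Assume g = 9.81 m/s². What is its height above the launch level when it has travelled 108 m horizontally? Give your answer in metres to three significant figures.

Convert: 233 km/h = 233/3.6 = 64.72 m/s.
Horizontal component vₓ = 64.72 cos 43.6° = 46.87 m/s; vertical v_y0 = 64.72 sin 43.6° = 44.63 m/s.
At x = 108 m, t = x/vₓ = 108/46.87 = 2.304 s.
Height: y = v_y0 t − ½ g t² = 44.63 × 2.304 − 4.905 × 2.304² = 102.8 − 26.04 = 76.80 m.

76.8 m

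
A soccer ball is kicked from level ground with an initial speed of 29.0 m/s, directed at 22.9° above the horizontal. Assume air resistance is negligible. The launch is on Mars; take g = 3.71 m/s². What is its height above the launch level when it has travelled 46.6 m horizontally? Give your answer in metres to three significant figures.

14.0 m

Components: vₓ = 29.00 cos 22.9° = 26.71 m/s, v_y0 = 29.00 sin 22.9° = 11.28 m/s.
Time to reach x = 46.6 m: t = x/vₓ = 46.6/26.71 = 1.744 s.
Height: y = v_y0 t − ½ g t² = 11.28 × 1.744 − 1.855 × 1.744² = 19.68 − 5.645 = 14.04 m.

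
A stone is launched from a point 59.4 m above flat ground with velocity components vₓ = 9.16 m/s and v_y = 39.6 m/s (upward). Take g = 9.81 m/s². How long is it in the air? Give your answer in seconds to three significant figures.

9.37 s

With up positive and y = 0 at the ground: y(t) = 59.4 + (39.60) t − 4.905 t². Setting y = 0 and taking the positive root: t = [39.60 + √(39.60² + 2·9.81·59.4)] / 9.81 = (39.60 + 52.28) / 9.81 = 9.366 s.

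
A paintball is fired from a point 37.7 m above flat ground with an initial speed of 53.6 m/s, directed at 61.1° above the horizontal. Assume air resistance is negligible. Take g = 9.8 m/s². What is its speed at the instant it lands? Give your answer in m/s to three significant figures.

Horizontal component vₓ = 53.60 cos 61.1° = 25.90 m/s; vertical v_y0 = 53.60 sin 61.1° = 46.92 m/s.
The projectile lands when y = 37.7 + (46.92) t − ½·9.80·t² = 0. Positive root: t = (46.92 + √(46.92² + 2·9.80·37.7)) / 9.80 = (46.92 + 54.23) / 9.80 = 10.32 s.
Vertical velocity at impact: v_y = v_y0 − g t = 46.92 − 9.80 × 10.32 = −54.23 m/s.
Speed: |v| = √(vₓ² + v_y²) = √(25.90² + 54.23²) = 60.10 m/s.

60.1 m/s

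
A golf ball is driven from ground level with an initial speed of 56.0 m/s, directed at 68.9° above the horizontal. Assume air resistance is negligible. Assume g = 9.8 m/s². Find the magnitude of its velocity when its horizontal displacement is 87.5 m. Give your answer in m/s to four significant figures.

Components: vₓ = 56.00 cos 68.9° = 20.16 m/s, v_y0 = 56.00 sin 68.9° = 52.25 m/s.
Time to reach x = 87.5 m: t = x/vₓ = 87.5/20.16 = 4.340 s.
Vertical velocity there: v_y = v_y0 − g t = 52.25 − 9.80 × 4.340 = 9.710 m/s.
Speed: √(vₓ² + v_y²) = √(20.16² + 9.710²) = 22.38 m/s.

22.38 m/s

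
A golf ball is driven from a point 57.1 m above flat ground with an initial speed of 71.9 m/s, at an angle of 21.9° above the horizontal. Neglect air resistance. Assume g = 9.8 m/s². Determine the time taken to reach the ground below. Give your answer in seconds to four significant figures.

7.112 s

Horizontal component vₓ = 71.90 cos 21.9° = 66.71 m/s; vertical v_y0 = 71.90 sin 21.9° = 26.82 m/s.
With up positive and y = 0 at the ground: y(t) = 57.1 + (26.82) t − 4.900 t². Setting y = 0 and taking the positive root: t = [26.82 + √(26.82² + 2·9.80·57.1)] / 9.80 = (26.82 + 42.88) / 9.80 = 7.112 s.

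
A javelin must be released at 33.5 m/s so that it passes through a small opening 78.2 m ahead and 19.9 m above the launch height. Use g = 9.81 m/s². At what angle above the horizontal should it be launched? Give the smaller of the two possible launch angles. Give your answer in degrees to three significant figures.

39.8°

Trajectory: y = x tanθ − g x² (1 + tan²θ)/(2v₀²). With x = 78.2, y = 19.9, v₀ = 33.5, g = 9.81:
26.73 tan²θ − 78.2 tanθ + (46.63) = 0.
tanθ = [78.2 ± √(78.2² − 4 × 26.73 × (46.63))] / (2 × 26.73) = (78.2 ± 33.62) / 53.46, giving tanθ = 0.8340 or 2.092.
θ = 39.83° or 64.45°; the smaller is 39.83°.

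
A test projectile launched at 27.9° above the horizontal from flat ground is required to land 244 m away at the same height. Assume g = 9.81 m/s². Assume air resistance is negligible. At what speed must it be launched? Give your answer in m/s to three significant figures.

On level ground R = v₀² sin 2θ / g ⇒ v₀ = √(gR / sin 2θ).
v₀ = √(9.81 × 244 / sin 55.80°) = √(2394 / 0.8271) = √2894.1 = 53.80 m/s.

53.8 m/s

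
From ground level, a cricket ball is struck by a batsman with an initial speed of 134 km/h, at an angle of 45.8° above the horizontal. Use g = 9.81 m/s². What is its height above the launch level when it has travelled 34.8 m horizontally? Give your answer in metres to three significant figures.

27.0 m

Convert: 134 km/h = 134/3.6 = 37.22 m/s.
vₓ = 37.22 cos 45.8° = 25.95 m/s; v_y0 = 37.22 sin 45.8° = 26.69 m/s.
x = vₓ t ⇒ t = 34.8/25.95 = 1.341 s.
Height: y = v_y0 t − ½ g t² = 26.69 × 1.341 − 4.905 × 1.341² = 35.79 − 8.821 = 26.96 m.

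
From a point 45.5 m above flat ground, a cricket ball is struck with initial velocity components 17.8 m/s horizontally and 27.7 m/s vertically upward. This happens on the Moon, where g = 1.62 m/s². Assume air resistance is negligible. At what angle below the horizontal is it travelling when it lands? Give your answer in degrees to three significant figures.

59.5°

With up positive and y = 0 at the ground: y(t) = 45.5 + (27.70) t − 0.8100 t². Setting y = 0 and taking the positive root: t = [27.70 + √(27.70² + 2·1.62·45.5)] / 1.62 = (27.70 + 30.24) / 1.62 = 35.77 s.
At impact: v_y = v_y0 − g t = −30.24 m/s; vₓ = 17.80 m/s.
Angle below horizontal: arctan(|v_y|/vₓ) = arctan(30.24/17.80) = 59.52°.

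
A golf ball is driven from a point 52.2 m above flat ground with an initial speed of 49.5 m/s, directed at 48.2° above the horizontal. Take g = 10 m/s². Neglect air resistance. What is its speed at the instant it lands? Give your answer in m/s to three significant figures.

59.1 m/s

Resolve: vₓ = 49.50 cos 48.2° = 32.99 m/s and v_y0 = 49.50 sin 48.2° = 36.90 m/s.
Vertical motion (up positive, ground at y = 0): 5.000 t² − (36.90) t − 52.2 = 0, so t = (36.90 + √(36.90² + 2·10.0·52.2)) / 10.0 = (36.90 + 49.05) / 10.0 = 8.595 s.
Vertical velocity at impact: v_y = v_y0 − g t = 36.90 − 10.0 × 8.595 = −49.05 m/s.
Speed: |v| = √(vₓ² + v_y²) = √(32.99² + 49.05²) = 59.11 m/s.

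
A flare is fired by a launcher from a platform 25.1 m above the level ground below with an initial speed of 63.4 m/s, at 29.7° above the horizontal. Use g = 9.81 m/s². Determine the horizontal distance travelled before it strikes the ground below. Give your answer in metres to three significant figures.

392 m

Horizontal component vₓ = 63.40 cos 29.7° = 55.07 m/s; vertical v_y0 = 63.40 sin 29.7° = 31.41 m/s.
The projectile lands when y = 25.1 + (31.41) t − ½·9.81·t² = 0. Positive root: t = (31.41 + √(31.41² + 2·9.81·25.1)) / 9.81 = (31.41 + 38.46) / 9.81 = 7.123 s.
Horizontal distance: R = vₓ t = 55.07 × 7.123 = 392.2 m.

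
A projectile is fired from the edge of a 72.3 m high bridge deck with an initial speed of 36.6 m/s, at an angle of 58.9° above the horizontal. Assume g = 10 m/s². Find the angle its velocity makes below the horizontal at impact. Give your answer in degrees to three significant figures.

69.0°

Horizontal component vₓ = 36.60 cos 58.9° = 18.91 m/s; vertical v_y0 = 36.60 sin 58.9° = 31.34 m/s.
With up positive and y = 0 at the ground: y(t) = 72.3 + (31.34) t − 5.000 t². Setting y = 0 and taking the positive root: t = [31.34 + √(31.34² + 2·10.0·72.3)] / 10.0 = (31.34 + 49.28) / 10.0 = 8.062 s.
At impact: v_y = v_y0 − g t = −49.28 m/s; vₓ = 18.91 m/s.
Angle below horizontal: arctan(|v_y|/vₓ) = arctan(49.28/18.91) = 69.01°.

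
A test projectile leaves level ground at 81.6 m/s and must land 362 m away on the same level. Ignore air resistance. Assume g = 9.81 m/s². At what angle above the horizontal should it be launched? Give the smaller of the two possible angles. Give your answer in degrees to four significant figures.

From R = (v₀²/g) sin 2θ: sin 2θ = 9.81 × 362 / 6658.6 = 0.5333.
2θ = 32.23° or 180° − 32.23° = 147.8°, so θ = 16.12° or 73.88°.
The smaller angle is 16.12°.

16.12°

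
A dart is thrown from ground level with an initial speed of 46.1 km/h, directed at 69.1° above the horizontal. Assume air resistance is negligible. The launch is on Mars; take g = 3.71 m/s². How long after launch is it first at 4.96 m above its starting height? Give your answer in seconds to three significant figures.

Convert: 46.1 km/h = 46.1/3.6 = 12.81 m/s.
Resolve: vₓ = 12.81 cos 69.1° = 4.568 m/s and v_y0 = 12.81 sin 69.1° = 11.96 m/s.
Height y(t) = 11.96 t − 1.855 t² = 4.96 gives 1.855 t² − 11.96 t + 4.96 = 0.
t = [11.96 ± √(11.96² − 2·3.71·4.96)] / 3.71 = (11.96 ± 10.31) / 3.71, so t = 0.4454 s or t = 6.004 s.
The first (ascending) time is 0.4454 s.

0.445 s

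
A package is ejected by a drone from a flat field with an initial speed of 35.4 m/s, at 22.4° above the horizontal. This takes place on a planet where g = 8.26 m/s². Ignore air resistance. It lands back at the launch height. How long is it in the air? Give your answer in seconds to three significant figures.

3.27 s

Horizontal component vₓ = 35.40 cos 22.4° = 32.73 m/s; vertical v_y0 = 35.40 sin 22.4° = 13.49 m/s.
Landing at launch height ⇒ T = 2 v_y0 / g = 2 × 13.49 / 8.26 = 3.266 s.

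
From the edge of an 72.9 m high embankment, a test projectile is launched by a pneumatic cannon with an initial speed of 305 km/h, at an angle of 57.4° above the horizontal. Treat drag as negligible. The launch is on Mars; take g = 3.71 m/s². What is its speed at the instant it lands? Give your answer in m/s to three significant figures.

87.9 m/s

Convert: 305 km/h = 305/3.6 = 84.72 m/s.
Components: vₓ = 84.72 cos 57.4° = 45.65 m/s, v_y0 = 84.72 sin 57.4° = 71.37 m/s.
Vertical motion (up positive, ground at y = 0): 1.855 t² − (71.37) t − 72.9 = 0, so t = (71.37 + √(71.37² + 2·3.71·72.9)) / 3.71 = (71.37 + 75.07) / 3.71 = 39.47 s.
Vertical velocity at impact: v_y = v_y0 − g t = 71.37 − 3.71 × 39.47 = −75.07 m/s.
Speed: |v| = √(vₓ² + v_y²) = √(45.65² + 75.07²) = 87.86 m/s.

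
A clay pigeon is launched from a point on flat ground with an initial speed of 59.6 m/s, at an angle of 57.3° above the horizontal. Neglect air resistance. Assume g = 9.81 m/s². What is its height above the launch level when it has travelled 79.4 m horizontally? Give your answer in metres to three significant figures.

93.9 m

Horizontal component vₓ = 59.60 cos 57.3° = 32.20 m/s; vertical v_y0 = 59.60 sin 57.3° = 50.15 m/s.
Time to reach x = 79.4 m: t = x/vₓ = 79.4/32.20 = 2.466 s.
Height: y = v_y0 t − ½ g t² = 50.15 × 2.466 − 4.905 × 2.466² = 123.7 − 29.83 = 93.85 m.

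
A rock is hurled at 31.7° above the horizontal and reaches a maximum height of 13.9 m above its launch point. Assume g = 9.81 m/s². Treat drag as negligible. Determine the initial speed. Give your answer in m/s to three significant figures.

31.4 m/s

At the peak v_y = 0, so v_y0 = √(2gH) = √(2 × 9.81 × 13.9) = 16.51 m/s.
v_y0 = v₀ sin θ ⇒ v₀ = 16.51 / sin 31.7° = 31.43 m/s.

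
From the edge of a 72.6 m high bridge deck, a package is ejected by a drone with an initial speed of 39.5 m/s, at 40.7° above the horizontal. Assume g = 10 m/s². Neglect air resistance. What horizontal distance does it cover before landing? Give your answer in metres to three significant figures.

215 m

Resolve: vₓ = 39.50 cos 40.7° = 29.95 m/s and v_y0 = 39.50 sin 40.7° = 25.76 m/s.
The projectile lands when y = 72.6 + (25.76) t − ½·10.0·t² = 0. Positive root: t = (25.76 + √(25.76² + 2·10.0·72.6)) / 10.0 = (25.76 + 45.99) / 10.0 = 7.175 s.
Horizontal distance: R = vₓ t = 29.95 × 7.175 = 214.9 m.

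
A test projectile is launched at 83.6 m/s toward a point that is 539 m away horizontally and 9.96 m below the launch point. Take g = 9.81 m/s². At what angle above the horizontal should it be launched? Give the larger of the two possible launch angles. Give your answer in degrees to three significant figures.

Trajectory: y = x tanθ − g x² (1 + tan²θ)/(2v₀²). With x = 539, y = −9.96, v₀ = 83.6, g = 9.81:
203.9 tan²θ − 539 tanθ + (193.9) = 0.
tanθ = [539 ± √(539² − 4 × 203.9 × (193.9))] / (2 × 203.9) = (539 ± 363.8) / 407.8, giving tanθ = 0.4296 or 2.214.
θ = 23.25° or 65.69°; the larger is 65.69°.

65.7°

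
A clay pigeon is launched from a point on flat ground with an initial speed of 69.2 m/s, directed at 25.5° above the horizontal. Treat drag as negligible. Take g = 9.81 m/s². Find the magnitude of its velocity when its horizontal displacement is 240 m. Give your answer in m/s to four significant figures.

62.96 m/s

Horizontal component vₓ = 69.20 cos 25.5° = 62.46 m/s; vertical v_y0 = 69.20 sin 25.5° = 29.79 m/s.
x = vₓ t ⇒ t = 240/62.46 = 3.843 s.
Vertical velocity there: v_y = v_y0 − g t = 29.79 − 9.81 × 3.843 = −7.904 m/s.
Speed: √(vₓ² + v_y²) = √(62.46² + 7.904²) = 62.96 m/s.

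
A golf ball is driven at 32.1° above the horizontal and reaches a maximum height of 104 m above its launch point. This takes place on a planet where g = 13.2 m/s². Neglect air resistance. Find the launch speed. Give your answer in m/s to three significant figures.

At the peak v_y = 0, so v_y0 = √(2gH) = √(2 × 13.2 × 104) = 52.40 m/s.
v_y0 = v₀ sin θ ⇒ v₀ = 52.40 / sin 32.1° = 98.60 m/s.

98.6 m/s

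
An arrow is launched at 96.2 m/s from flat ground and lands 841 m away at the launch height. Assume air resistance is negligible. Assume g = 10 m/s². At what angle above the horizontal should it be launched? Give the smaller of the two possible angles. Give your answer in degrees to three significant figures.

32.7°

From R = (v₀²/g) sin 2θ: sin 2θ = 10.0 × 841 / 9254.4 = 0.9088.
2θ = 65.33° or 180° − 65.33° = 114.7°, so θ = 32.67° or 57.33°.
The smaller angle is 32.67°.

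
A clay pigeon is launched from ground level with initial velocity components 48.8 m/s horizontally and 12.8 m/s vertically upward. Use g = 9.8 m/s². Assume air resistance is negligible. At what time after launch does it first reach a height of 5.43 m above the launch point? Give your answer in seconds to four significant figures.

0.5330 s

Set y = v_y0 t − ½ g t² = 5.43: 4.900 t² − 12.80 t + 5.43 = 0.
t = [12.80 ± √(12.80² − 2·9.80·5.43)] / 9.80 = (12.80 ± 7.577) / 9.80, so t = 0.5330 s or t = 2.079 s.
The first (ascending) time is 0.5330 s.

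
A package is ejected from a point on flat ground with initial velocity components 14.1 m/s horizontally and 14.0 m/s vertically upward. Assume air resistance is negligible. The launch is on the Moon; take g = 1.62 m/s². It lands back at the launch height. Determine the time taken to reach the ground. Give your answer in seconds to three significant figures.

It returns to y = 0 when t = 2 v_y0 / g = 2(14.00)/1.62 = 17.28 s.

17.3 s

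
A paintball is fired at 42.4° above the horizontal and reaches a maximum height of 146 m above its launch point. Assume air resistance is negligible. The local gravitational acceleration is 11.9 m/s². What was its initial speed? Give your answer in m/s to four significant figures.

At the peak v_y = 0, so v_y0 = √(2gH) = √(2 × 11.9 × 146) = 58.95 m/s.
v_y0 = v₀ sin θ ⇒ v₀ = 58.95 / sin 42.4° = 87.42 m/s.

87.42 m/s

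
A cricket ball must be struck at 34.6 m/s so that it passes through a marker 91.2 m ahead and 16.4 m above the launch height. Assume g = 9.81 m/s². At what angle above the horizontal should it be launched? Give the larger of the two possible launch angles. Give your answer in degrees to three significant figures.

Trajectory: y = x tanθ − g x² (1 + tan²θ)/(2v₀²). With x = 91.2, y = 16.4, v₀ = 34.6, g = 9.81:
34.08 tan²θ − 91.2 tanθ + (50.48) = 0.
tanθ = [91.2 ± √(91.2² − 4 × 34.08 × (50.48))] / (2 × 34.08) = (91.2 ± 37.90) / 68.16, giving tanθ = 0.7820 or 1.894.
θ = 38.02° or 62.17°; the larger is 62.17°.

62.2°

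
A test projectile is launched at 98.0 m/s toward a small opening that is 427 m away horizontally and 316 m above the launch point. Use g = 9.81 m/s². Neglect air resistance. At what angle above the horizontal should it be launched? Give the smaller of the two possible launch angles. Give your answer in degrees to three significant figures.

53.7°

Trajectory: y = x tanθ − g x² (1 + tan²θ)/(2v₀²). With x = 427, y = 316, v₀ = 98.0, g = 9.81:
93.12 tan²θ − 427 tanθ + (409.1) = 0.
tanθ = [427 ± √(427² − 4 × 93.12 × (409.1))] / (2 × 93.12) = (427 ± 173.0) / 186.2, giving tanθ = 1.364 or 3.222.
θ = 53.75° or 72.76°; the smaller is 53.75°.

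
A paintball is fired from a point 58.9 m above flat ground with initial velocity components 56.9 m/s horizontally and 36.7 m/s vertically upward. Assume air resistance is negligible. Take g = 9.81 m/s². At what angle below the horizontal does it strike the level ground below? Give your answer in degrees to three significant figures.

41.3°

Vertical motion (up positive, ground at y = 0): 4.905 t² − (36.70) t − 58.9 = 0, so t = (36.70 + √(36.70² + 2·9.81·58.9)) / 9.81 = (36.70 + 50.03) / 9.81 = 8.840 s.
At impact: v_y = v_y0 − g t = −50.03 m/s; vₓ = 56.90 m/s.
Angle below horizontal: arctan(|v_y|/vₓ) = arctan(50.03/56.90) = 41.32°.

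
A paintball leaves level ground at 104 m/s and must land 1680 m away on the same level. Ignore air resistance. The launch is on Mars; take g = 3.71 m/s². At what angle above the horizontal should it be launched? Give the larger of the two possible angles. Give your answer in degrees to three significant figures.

Level-ground range R = v₀² sin(2θ)/g ⇒ sin(2θ) = gR/v₀² = 3.71 × 1680 / 104² = 0.5763.
2θ = 35.19° or 180° − 35.19° = 144.8°, so θ = 17.59° or 72.41°.
The larger angle is 72.41°.

72.4°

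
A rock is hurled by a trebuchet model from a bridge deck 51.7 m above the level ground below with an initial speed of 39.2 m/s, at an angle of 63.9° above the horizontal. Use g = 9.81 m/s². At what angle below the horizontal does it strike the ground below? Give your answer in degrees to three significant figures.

70.0°

Horizontal component vₓ = 39.20 cos 63.9° = 17.25 m/s; vertical v_y0 = 39.20 sin 63.9° = 35.20 m/s.
With up positive and y = 0 at the ground: y(t) = 51.7 + (35.20) t − 4.905 t². Setting y = 0 and taking the positive root: t = [35.20 + √(35.20² + 2·9.81·51.7)] / 9.81 = (35.20 + 47.47) / 9.81 = 8.428 s.
At impact: v_y = v_y0 − g t = −47.47 m/s; vₓ = 17.25 m/s.
Angle below horizontal: arctan(|v_y|/vₓ) = arctan(47.47/17.25) = 70.03°.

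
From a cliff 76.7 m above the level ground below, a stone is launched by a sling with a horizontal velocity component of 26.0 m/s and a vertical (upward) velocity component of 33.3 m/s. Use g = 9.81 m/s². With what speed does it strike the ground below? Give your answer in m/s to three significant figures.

Vertical motion (up positive, ground at y = 0): 4.905 t² − (33.30) t − 76.7 = 0, so t = (33.30 + √(33.30² + 2·9.81·76.7)) / 9.81 = (33.30 + 51.12) / 9.81 = 8.606 s.
Vertical velocity at impact: v_y = v_y0 − g t = 33.30 − 9.81 × 8.606 = −51.12 m/s.
Speed: |v| = √(vₓ² + v_y²) = √(26.00² + 51.12²) = 57.36 m/s.

57.4 m/s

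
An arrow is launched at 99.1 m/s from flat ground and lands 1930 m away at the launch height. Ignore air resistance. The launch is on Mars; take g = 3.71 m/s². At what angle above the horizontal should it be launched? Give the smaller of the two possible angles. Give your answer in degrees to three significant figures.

From R = (v₀²/g) sin 2θ: sin 2θ = 3.71 × 1930 / 9820.8 = 0.7291.
2θ = 46.81° or 180° − 46.81° = 133.2°, so θ = 23.41° or 66.59°.
The smaller angle is 23.41°.

23.4°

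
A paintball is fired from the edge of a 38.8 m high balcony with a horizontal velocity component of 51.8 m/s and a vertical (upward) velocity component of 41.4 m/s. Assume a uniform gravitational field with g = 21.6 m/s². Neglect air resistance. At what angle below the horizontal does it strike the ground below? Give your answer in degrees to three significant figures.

With up positive and y = 0 at the ground: y(t) = 38.8 + (41.40) t − 10.80 t². Setting y = 0 and taking the positive root: t = [41.40 + √(41.40² + 2·21.6·38.8)] / 21.6 = (41.40 + 58.22) / 21.6 = 4.612 s.
At impact: v_y = v_y0 − g t = −58.22 m/s; vₓ = 51.80 m/s.
Angle below horizontal: arctan(|v_y|/vₓ) = arctan(58.22/51.80) = 48.34°.

48.3°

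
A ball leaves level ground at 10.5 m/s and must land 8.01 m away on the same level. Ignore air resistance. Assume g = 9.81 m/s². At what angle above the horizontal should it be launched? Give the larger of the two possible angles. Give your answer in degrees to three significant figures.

67.3°

R = v₀² sin 2θ / g gives sin 2θ = gR/v₀² = 9.81·8.01/10.5² = 0.7127.
2θ = 45.46° or 180° − 45.46° = 134.5°, so θ = 22.73° or 67.27°.
The larger angle is 67.27°.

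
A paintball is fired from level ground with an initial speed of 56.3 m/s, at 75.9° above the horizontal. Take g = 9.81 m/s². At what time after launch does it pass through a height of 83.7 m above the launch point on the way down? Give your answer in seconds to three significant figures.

9.30 s

Horizontal component vₓ = 56.30 cos 75.9° = 13.72 m/s; vertical v_y0 = 56.30 sin 75.9° = 54.60 m/s.
Set y = v_y0 t − ½ g t² = 83.7: 4.905 t² − 54.60 t + 83.7 = 0.
t = [54.60 ± √(54.60² − 2·9.81·83.7)] / 9.81 = (54.60 ± 36.60) / 9.81, so t = 1.835 s or t = 9.297 s.
The descending-branch root is 9.297 s.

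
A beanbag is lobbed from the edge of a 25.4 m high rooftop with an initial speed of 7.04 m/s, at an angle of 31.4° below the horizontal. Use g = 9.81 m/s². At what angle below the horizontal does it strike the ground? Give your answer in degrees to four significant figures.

vₓ = 7.040 cos 31.4° = 6.009 m/s; v_y0 = −3.668 m/s (downward).
The projectile lands when y = 25.4 + (−3.668) t − ½·9.81·t² = 0. Positive root: t = (−3.668 + √(3.668² + 2·9.81·25.4)) / 9.81 = (−3.668 + 22.62) / 9.81 = 1.932 s.
At impact: v_y = v_y0 − g t = −22.62 m/s; vₓ = 6.009 m/s.
Angle below horizontal: arctan(|v_y|/vₓ) = arctan(22.62/6.009) = 75.12°.

75.12°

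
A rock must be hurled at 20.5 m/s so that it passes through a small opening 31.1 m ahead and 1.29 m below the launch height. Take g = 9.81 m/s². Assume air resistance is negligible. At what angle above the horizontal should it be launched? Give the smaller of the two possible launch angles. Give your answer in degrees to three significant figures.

20.4°

Trajectory: y = x tanθ − g x² (1 + tan²θ)/(2v₀²). With x = 31.1, y = −1.29, v₀ = 20.5, g = 9.81:
11.29 tan²θ − 31.1 tanθ + (9.999) = 0.
tanθ = [31.1 ± √(31.1² − 4 × 11.29 × (9.999))] / (2 × 11.29) = (31.1 ± 22.71) / 22.58, giving tanθ = 0.3716 or 2.383.
θ = 20.39° or 67.24°; the smaller is 20.39°.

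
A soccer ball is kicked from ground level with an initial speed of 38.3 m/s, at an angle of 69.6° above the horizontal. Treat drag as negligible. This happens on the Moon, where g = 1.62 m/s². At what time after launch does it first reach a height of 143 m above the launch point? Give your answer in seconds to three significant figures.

Components: vₓ = 38.30 cos 69.6° = 13.35 m/s, v_y0 = 38.30 sin 69.6° = 35.90 m/s.
Set y = v_y0 t − ½ g t² = 143: 0.8100 t² − 35.90 t + 143 = 0.
Quadratic formula: t = (35.90 ± √825.34) / 1.62 = (35.90 ± 28.73) / 1.62 → t = 4.425 s or 39.89 s.
The first (ascending) time is 4.425 s.

4.43 s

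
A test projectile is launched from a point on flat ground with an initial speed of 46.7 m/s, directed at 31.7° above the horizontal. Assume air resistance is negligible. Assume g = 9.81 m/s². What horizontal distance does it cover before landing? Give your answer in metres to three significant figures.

Components: vₓ = 46.70 cos 31.7° = 39.73 m/s, v_y0 = 46.70 sin 31.7° = 24.54 m/s.
Flight time T = 2 v_y0 / g = 5.003 s.
Range: R = vₓ T = 39.73 × 5.003 = 198.8 m.

199 m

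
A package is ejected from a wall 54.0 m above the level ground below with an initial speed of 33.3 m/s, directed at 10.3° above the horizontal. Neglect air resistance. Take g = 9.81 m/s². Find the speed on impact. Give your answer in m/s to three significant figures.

Components: vₓ = 33.30 cos 10.3° = 32.76 m/s, v_y0 = 33.30 sin 10.3° = 5.954 m/s.
The projectile lands when y = 54.0 + (5.954) t − ½·9.81·t² = 0. Positive root: t = (5.954 + √(5.954² + 2·9.81·54.0)) / 9.81 = (5.954 + 33.09) / 9.81 = 3.980 s.
Vertical velocity at impact: v_y = v_y0 − g t = 5.954 − 9.81 × 3.980 = −33.09 m/s.
Speed: |v| = √(vₓ² + v_y²) = √(32.76² + 33.09²) = 46.57 m/s.

46.6 m/s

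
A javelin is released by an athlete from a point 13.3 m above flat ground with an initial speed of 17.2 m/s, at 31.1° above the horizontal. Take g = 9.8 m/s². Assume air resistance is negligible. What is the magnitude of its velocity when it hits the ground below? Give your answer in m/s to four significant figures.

Horizontal component vₓ = 17.20 cos 31.1° = 14.73 m/s; vertical v_y0 = 17.20 sin 31.1° = 8.884 m/s.
The projectile lands when y = 13.3 + (8.884) t − ½·9.80·t² = 0. Positive root: t = (8.884 + √(8.884² + 2·9.80·13.3)) / 9.80 = (8.884 + 18.43) / 9.80 = 2.787 s.
Vertical velocity at impact: v_y = v_y0 − g t = 8.884 − 9.80 × 2.787 = −18.43 m/s.
Speed: |v| = √(vₓ² + v_y²) = √(14.73² + 18.43²) = 23.59 m/s.

23.59 m/s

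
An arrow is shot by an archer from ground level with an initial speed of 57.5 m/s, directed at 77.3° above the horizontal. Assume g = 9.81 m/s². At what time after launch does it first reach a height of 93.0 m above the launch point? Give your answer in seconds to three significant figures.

2.01 s

Resolve: vₓ = 57.50 cos 77.3° = 12.64 m/s and v_y0 = 57.50 sin 77.3° = 56.09 m/s.
Height y(t) = 56.09 t − 4.905 t² = 93.0 gives 4.905 t² − 56.09 t + 93.0 = 0.
t = [56.09 ± √(56.09² − 2·9.81·93.0)] / 9.81 = (56.09 ± 36.36) / 9.81, so t = 2.012 s or t = 9.424 s.
The first (ascending) time is 2.012 s.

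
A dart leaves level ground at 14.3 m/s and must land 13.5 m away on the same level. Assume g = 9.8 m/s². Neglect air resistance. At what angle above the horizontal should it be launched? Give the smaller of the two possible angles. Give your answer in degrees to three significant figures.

From R = (v₀²/g) sin 2θ: sin 2θ = 9.80 × 13.5 / 204.49 = 0.6470.
2θ = 40.31° or 180° − 40.31° = 139.7°, so θ = 20.16° or 69.84°.
The smaller angle is 20.16°.

20.2°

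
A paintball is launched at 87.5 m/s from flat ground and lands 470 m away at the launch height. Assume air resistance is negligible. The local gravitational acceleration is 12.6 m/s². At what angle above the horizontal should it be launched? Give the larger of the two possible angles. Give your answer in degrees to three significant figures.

64.7°

From R = (v₀²/g) sin 2θ: sin 2θ = 12.6 × 470 / 7656.2 = 0.7735.
2θ = 50.67° or 180° − 50.67° = 129.3°, so θ = 25.33° or 64.67°.
The larger angle is 64.67°.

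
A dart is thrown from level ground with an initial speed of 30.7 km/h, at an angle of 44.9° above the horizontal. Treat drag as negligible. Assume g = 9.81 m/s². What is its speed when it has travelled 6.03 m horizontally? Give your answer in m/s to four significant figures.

7.122 m/s

Convert: 30.7 km/h = 30.7/3.6 = 8.528 m/s.
Resolve: vₓ = 8.528 cos 44.9° = 6.041 m/s and v_y0 = 8.528 sin 44.9° = 6.020 m/s.
At x = 6.03 m, t = x/vₓ = 6.03/6.041 = 0.9983 s.
Vertical velocity there: v_y = v_y0 − g t = 6.020 − 9.81 × 0.9983 = −3.773 m/s.
Speed: √(vₓ² + v_y²) = √(6.041² + 3.773²) = 7.122 m/s.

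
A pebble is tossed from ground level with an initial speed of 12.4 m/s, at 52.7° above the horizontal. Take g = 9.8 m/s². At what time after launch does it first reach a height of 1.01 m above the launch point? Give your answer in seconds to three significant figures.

Horizontal component vₓ = 12.40 cos 52.7° = 7.514 m/s; vertical v_y0 = 12.40 sin 52.7° = 9.864 m/s.
Height y(t) = 9.864 t − 4.900 t² = 1.01 gives 4.900 t² − 9.864 t + 1.01 = 0.
Quadratic formula: t = (9.864 ± √77.500) / 9.80 = (9.864 ± 8.803) / 9.80 → t = 0.1082 s or 1.905 s.
The first (ascending) time is 0.1082 s.

0.108 s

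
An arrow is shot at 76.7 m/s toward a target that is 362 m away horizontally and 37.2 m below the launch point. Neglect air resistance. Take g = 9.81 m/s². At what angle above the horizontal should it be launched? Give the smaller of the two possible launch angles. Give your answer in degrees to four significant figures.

12.01°

Trajectory: y = x tanθ − g x² (1 + tan²θ)/(2v₀²). With x = 362, y = −37.2, v₀ = 76.7, g = 9.81:
109.3 tan²θ − 362 tanθ + (72.06) = 0.
tanθ = [362 ± √(362² − 4 × 109.3 × (72.06))] / (2 × 109.3) = (362 ± 315.5) / 218.5, giving tanθ = 0.2127 or 3.100.
θ = 12.01° or 72.12°; the smaller is 12.01°.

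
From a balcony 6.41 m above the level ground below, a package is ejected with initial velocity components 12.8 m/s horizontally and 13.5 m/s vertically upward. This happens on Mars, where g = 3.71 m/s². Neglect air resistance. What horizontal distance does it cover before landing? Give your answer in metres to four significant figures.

The projectile lands when y = 6.41 + (13.50) t − ½·3.71·t² = 0. Positive root: t = (13.50 + √(13.50² + 2·3.71·6.41)) / 3.71 = (13.50 + 15.16) / 3.71 = 7.725 s.
Horizontal distance: R = vₓ t = 12.80 × 7.725 = 98.88 m.

98.88 m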